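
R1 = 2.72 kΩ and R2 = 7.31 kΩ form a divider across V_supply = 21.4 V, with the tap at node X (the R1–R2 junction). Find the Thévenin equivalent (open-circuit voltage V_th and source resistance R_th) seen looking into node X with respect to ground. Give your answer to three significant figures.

V_th ≈ 15.6 V, R_th ≈ 1.98 kΩ

With X open, the divider is unloaded: V_th = 21.4 × 7.31/10.03 = 15.60 V.
Looking into X with the source shorted: R_th = R1·R2/(R1+R2) = 2.720 × 7.31/10.03 = 1.982 kΩ.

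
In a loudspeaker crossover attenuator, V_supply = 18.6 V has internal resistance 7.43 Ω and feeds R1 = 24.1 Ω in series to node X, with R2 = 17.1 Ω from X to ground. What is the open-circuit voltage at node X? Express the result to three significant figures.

V_th ≈ 6.54 V

R1' = 7.43 + 24.1 = 31.53 Ω (source resistance + R1).
Open-circuit (no load on X): V_th = V_supply · R2/(R1' + R2) = 18.6 × 17.1/(31.53 + 17.1) = 6.540 V.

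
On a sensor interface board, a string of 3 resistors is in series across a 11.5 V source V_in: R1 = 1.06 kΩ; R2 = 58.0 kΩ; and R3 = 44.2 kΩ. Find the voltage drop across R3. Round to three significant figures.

V ≈ 4.92 V

Series total: ΣR = 1.06 + 58.0 + 44.2 = 103.3 kΩ.
V = V_in · R/ΣR = 11.5 × 0.4280 = 4.923 V.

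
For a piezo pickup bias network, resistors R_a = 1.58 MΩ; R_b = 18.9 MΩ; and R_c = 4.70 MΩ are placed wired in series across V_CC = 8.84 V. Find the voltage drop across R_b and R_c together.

Series total: ΣR = 1.58 + 18.9 + 4.70 = 25.18 MΩ.
R_{R_b..R_c} = 18.9 + 4.70 = 23.60 MΩ.
Voltage divider: V = V_CC · (23.60 / 25.18) = 8.84 × 0.9373 = 8.285 V.

V ≈ 8.29 V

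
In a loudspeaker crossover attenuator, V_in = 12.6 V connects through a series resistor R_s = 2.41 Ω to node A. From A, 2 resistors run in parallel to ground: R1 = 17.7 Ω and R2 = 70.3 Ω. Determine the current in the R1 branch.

I ≈ 0.608 A

Parallel bank: R_p = 1/(1/17.7 + 1/70.3) = 14.14 Ω.
Node voltage V_A = V_in · R_p/(R_s + R_p) = 12.6 × 0.8544 = 10.77 V.
I(R1) = V_A / R1 = 10.77/17.7 = 0.6082 A.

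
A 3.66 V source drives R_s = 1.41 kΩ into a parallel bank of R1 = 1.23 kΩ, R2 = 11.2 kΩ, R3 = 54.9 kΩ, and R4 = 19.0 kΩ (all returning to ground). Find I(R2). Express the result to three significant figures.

I ≈ 0.138 mA

Combine the parallel branches: R_p = (1/1.23 + 1/11.2 + 1/54.9 + 1/19.0)⁻¹ = 1.028 kΩ.
V_A = 3.66 × 1.028/2.438 = 1.543 V.
I(R2) = V_A / R2 = 1.543/11.2 = 0.1378 mA.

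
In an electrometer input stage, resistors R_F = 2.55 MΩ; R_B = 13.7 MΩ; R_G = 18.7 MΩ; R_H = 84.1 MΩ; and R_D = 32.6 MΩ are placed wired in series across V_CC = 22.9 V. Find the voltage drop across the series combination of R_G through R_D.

ΣR = 2.55 + 13.7 + 18.7 + 84.1 + 32.6 = 151.7 MΩ.
R_{R_G..R_D} = 18.7 + 84.1 + 32.6 = 135.4 MΩ.
V = V_CC · R/ΣR = 22.9 × 0.8928 = 20.45 V.

V ≈ 20.4 V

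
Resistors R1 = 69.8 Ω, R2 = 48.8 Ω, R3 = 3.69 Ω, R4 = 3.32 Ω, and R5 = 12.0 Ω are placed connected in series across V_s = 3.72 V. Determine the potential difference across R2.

Total series resistance ΣR = 69.8 + 48.8 + 3.69 + 3.32 + 12.0 = 137.6 Ω.
V = V_s · R/ΣR = 3.72 × 0.3546 = 1.319 V.

V ≈ 1.32 V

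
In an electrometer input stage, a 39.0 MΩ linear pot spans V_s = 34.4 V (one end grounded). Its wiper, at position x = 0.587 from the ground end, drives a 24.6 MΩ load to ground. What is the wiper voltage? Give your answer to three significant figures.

Split the track: R_lower = x·R_p = 22.89 MΩ, R_upper = (1−x)·R_p = 16.11 MΩ.
R_L loads the lower segment: effective lower R = 11.86 MΩ.
Loaded-divider output: V_out = 34.4 × 0.4240 = 14.59 V.
(Unloaded: V_out = x·V_s = 20.2 V.)

V_out ≈ 14.6 V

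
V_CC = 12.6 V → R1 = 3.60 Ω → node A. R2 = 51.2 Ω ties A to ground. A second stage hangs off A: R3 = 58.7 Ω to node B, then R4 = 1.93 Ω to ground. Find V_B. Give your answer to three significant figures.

The second stage (R3 + R4 = 60.63 Ω) loads node A in parallel with R2.
Effective lower resistance at A: R2 ‖ 60.63 = 27.76 Ω.
So V_A = 12.6 × 0.8852 = 11.15 V.
V_B = V_A × 0.03183 = 0.3550 V.

V_B ≈ 0.355 V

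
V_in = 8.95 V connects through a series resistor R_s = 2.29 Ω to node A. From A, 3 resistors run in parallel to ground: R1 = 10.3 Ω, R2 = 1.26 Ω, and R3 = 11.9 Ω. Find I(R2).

Parallel bank: R_p = 1/(1/10.3 + 1/1.26 + 1/11.9) = 1.026 Ω.
V_A by voltage divider: V_A = 8.95 × 1.026/(2.29 + 1.026) = 2.769 V.
Branch current I = V_A/R2 = 2.769/1.26 = 2.198 A.

I ≈ 2.20 A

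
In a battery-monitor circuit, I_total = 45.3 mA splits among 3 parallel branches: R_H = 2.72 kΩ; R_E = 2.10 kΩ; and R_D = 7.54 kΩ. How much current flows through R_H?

Total conductance ΣG = 1/2.72 + 1/2.10 + 1/7.54 = 0.9765 (units of 1/kΩ).
By the current-divider rule, I = I_total · G_k/ΣG = 45.3 × 0.3765 = 17.06 mA.

I ≈ 17.1 mA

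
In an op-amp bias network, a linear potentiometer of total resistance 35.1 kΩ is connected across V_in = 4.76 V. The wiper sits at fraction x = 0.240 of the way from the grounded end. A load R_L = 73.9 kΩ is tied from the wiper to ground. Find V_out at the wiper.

V_out ≈ 1.05 V

Split the track: R_lower = x·R_p = 8.424 kΩ, R_upper = (1−x)·R_p = 26.68 kΩ.
(x·R_p) ‖ R_L = 7.562 kΩ.
Then V_out = V_in · 7.562/(26.68 + 7.562) = 1.051 V.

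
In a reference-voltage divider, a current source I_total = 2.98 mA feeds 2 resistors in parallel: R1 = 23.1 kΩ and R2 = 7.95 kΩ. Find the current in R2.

I ≈ 2.22 mA

With just two branches, the current splits inversely with resistance.
So I = 2.98 × 23.1/31.05 = 2.217 mA.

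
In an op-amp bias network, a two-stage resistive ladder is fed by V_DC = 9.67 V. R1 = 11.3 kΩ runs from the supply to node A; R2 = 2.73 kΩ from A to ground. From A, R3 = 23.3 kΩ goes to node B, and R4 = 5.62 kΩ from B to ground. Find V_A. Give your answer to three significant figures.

Node A sees R2 in parallel with the series input of stage 2, R3 + R4 = 28.92 kΩ.
R2 ‖ (R3+R4) = 2.495 kΩ.
So V_A = 9.67 × 0.1808 = 1.749 V.

V_A ≈ 1.75 V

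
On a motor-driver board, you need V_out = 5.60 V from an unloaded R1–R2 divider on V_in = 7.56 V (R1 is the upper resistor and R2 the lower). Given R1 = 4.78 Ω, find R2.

R2 ≈ 13.7 Ω

V_out/V_in = R2/(R1+R2) = 0.7407.
R2 = R1 · 0.7407/(1 − 0.7407) = 13.66 Ω.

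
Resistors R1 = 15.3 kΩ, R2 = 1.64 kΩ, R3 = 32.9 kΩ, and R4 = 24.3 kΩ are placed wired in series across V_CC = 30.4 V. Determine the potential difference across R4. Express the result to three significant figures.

Series total: ΣR = 15.3 + 1.64 + 32.9 + 24.3 = 74.14 kΩ.
By the voltage-divider rule, V = 30.4 × 24.30/74.14 = 9.964 V.

V ≈ 9.96 V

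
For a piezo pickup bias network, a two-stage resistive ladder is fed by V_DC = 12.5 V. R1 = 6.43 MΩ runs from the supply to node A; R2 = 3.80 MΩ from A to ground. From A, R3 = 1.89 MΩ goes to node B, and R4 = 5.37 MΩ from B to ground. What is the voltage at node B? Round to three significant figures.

Node A sees R2 in parallel with the series input of stage 2, R3 + R4 = 7.260 MΩ.
Effective lower resistance at A: R2 ‖ 7.260 = 2.494 MΩ.
First divider: V_A = V_DC · 2.494/(6.43 + 2.494) = 3.494 V.
V_B = V_A × 0.7397 = 2.584 V.

V_B ≈ 2.58 V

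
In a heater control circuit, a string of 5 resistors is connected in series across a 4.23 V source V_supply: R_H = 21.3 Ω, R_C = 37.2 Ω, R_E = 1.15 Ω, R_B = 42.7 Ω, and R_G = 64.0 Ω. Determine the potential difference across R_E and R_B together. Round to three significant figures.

Total series resistance ΣR = 21.3 + 37.2 + 1.15 + 42.7 + 64.0 = 166.3 Ω.
R_{R_E..R_B} = 1.15 + 42.7 = 43.85 Ω.
V = V_supply · R/ΣR = 4.23 × 0.2636 = 1.115 V.

V ≈ 1.12 V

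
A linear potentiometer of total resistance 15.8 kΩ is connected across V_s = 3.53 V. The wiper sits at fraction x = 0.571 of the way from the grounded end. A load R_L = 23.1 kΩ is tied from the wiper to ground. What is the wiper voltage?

V_out ≈ 1.73 V

Lower segment x·R_p = 9.022 kΩ; upper segment (1−x)·R_p = 6.778 kΩ.
R_L loads the lower segment: effective lower R = 6.488 kΩ.
Then V_out = V_s · 6.488/(6.778 + 6.488) = 1.726 V.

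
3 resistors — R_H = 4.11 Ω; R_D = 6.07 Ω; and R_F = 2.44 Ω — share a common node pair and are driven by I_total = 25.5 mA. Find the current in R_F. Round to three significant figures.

I ≈ 12.8 mA

Conductances: ΣG = 1/4.11 + 1/6.07 + 1/2.44 = 0.8179 (1/Ω).
Current divider: I(R_F) = I_total · G_k/ΣG = 25.5 × (0.4098/0.8179) = 25.5 × 0.5011 = 12.78 mA.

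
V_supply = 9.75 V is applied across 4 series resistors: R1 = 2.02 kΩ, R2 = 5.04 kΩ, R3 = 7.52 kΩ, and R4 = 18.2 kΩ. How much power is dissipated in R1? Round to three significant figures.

P ≈ 0.179 mW

The common current is I = 9.75/32.78 = 0.2974 mA.
V(R1) = I·R = 0.6008 V; P = V·I = 0.6008 × 0.2974 = 0.1787 mW.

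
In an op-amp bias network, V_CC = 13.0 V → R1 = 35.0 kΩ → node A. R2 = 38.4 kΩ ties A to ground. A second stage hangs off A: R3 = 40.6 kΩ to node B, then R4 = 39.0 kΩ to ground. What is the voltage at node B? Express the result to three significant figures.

V_B ≈ 2.71 V

Node A sees R2 in parallel with the series input of stage 2, R3 + R4 = 79.60 kΩ.
R2 ‖ (R3+R4) = 25.90 kΩ.
So V_A = 13.0 × 0.4253 = 5.529 V.
V_B = V_A × 0.4899 = 2.709 V.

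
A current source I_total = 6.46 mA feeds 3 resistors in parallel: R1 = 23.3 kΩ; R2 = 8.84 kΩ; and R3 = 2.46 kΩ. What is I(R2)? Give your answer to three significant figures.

Conductances: ΣG = 1/23.3 + 1/8.84 + 1/2.46 = 0.5625 (1/kΩ).
By the current-divider rule, I = I_total · G_k/ΣG = 6.46 × 0.2011 = 1.299 mA.

I ≈ 1.30 mA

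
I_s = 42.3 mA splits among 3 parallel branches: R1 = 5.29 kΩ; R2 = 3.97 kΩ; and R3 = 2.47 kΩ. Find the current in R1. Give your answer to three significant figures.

I ≈ 9.45 mA

ΣG = 1/5.29 + 1/3.97 + 1/2.47 = 0.8458.
By the current-divider rule, I = I_s · G_k/ΣG = 42.3 × 0.2235 = 9.454 mA.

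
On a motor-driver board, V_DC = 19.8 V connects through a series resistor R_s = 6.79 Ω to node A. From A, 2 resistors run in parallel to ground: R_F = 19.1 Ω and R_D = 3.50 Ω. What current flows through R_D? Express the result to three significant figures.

Combine the parallel branches: R_p = (1/19.1 + 1/3.50)⁻¹ = 2.958 Ω.
Node voltage V_A = V_DC · R_p/(R_s + R_p) = 19.8 × 0.3034 = 6.008 V.
Branch current I = V_A/R_D = 6.008/3.50 = 1.717 A.

I ≈ 1.72 A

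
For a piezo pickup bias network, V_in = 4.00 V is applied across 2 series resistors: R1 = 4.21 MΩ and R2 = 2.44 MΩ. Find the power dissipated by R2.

The common current is I = 4.00/6.650 = 0.6015 µA.
P(R2) = I²·R2 = (0.6015)² × 2.44 = 0.8828 µW.

P ≈ 0.883 µW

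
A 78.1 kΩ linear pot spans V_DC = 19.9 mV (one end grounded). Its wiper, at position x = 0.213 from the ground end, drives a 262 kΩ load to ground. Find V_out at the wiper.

V_out ≈ 4.04 mV

The pot divides into 61.46 kΩ above the wiper and 16.64 kΩ below.
R_L loads the lower segment: effective lower R = 15.64 kΩ.
Loaded-divider output: V_out = 19.9 × 0.2029 = 4.037 mV.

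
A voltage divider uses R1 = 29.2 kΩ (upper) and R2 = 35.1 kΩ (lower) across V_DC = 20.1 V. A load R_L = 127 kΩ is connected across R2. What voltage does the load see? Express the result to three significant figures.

V_out ≈ 9.75 V

First combine the lower leg with the load: R2 ‖ R_L = 27.50 kΩ.
Then V_out = V_DC · R2'/(R1 + R2') = 20.1 × 27.50/56.70 = 9.749 V.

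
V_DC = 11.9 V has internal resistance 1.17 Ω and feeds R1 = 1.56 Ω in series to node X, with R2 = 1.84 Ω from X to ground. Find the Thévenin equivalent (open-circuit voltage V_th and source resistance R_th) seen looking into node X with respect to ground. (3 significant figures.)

R1' = 1.17 + 1.56 = 2.730 Ω (source resistance + R1).
V_th is the unloaded tap voltage: V_DC · R2/(R1'+R2) = 11.9 × 0.4026 = 4.791 V.
With V_DC suppressed (replaced by a short), R_th = R1' ‖ R2 = (2.730 × 1.84)/(2.730 + 1.84) = 1.099 Ω.

V_th ≈ 4.79 V, R_th ≈ 1.10 Ω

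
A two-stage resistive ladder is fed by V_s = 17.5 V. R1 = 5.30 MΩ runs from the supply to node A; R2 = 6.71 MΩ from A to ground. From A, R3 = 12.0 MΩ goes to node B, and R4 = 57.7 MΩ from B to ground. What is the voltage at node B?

V_B ≈ 7.76 V

The second stage (R3 + R4 = 69.70 MΩ) loads node A in parallel with R2.
R2 ‖ (R3+R4) = 6.121 MΩ.
V_A = 17.5 × 6.121/(5.30 + 6.121) = 9.379 V.
Stage 2 is unloaded, so V_B = V_A · R4/(R3+R4) = 9.379 × 57.7/69.70 = 7.764 V.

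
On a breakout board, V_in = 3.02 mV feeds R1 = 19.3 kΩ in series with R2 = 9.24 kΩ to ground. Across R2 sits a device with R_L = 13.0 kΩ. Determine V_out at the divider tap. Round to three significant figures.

V_out ≈ 0.660 mV

The load sits in parallel with R2, giving an effective lower resistance R2' = R2·R_L/(R2+R_L) = 5.401 kΩ.
Then V_out = V_in · R2'/(R1 + R2') = 3.02 × 5.401/24.70 = 0.6603 mV.
(Unloaded it would be 0.978 mV; the load pulls it down.)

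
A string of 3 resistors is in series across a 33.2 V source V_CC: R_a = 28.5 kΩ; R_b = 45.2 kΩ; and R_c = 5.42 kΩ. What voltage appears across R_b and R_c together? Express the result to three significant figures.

V ≈ 21.2 V

ΣR = 28.5 + 45.2 + 5.42 = 79.12 kΩ.
R_{R_b..R_c} = 45.2 + 5.42 = 50.62 kΩ.
Voltage divider: V = V_CC · (50.62 / 79.12) = 33.2 × 0.6398 = 21.24 V.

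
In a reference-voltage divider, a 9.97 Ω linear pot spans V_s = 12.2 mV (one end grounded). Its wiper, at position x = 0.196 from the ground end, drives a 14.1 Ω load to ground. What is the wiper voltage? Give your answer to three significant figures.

V_out ≈ 2.15 mV

Lower segment x·R_p = 1.954 Ω; upper segment (1−x)·R_p = 8.016 Ω.
(x·R_p) ‖ R_L = 1.716 Ω.
V_out = 12.2 × 1.716/(8.016 + 1.716) = 2.151 mV.
(Unloaded: V_out = x·V_s = 2.39 mV.)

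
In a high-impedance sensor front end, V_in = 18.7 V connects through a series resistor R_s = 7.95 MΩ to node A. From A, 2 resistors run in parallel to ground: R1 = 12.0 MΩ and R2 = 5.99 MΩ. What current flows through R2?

Combine the parallel branches: R_p = (1/12.0 + 1/5.99)⁻¹ = 3.996 MΩ.
V_A by voltage divider: V_A = 18.7 × 3.996/(7.95 + 3.996) = 6.255 V.
I(R2) = V_A / R2 = 6.255/5.99 = 1.044 µA.
(Check via current divider: I_total = 1.565 µA; share G_k/ΣG = 0.6670 → same result.)

I ≈ 1.04 µA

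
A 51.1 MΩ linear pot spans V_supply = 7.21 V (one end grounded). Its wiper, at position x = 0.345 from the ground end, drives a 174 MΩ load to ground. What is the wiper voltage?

Split the track: R_lower = x·R_p = 17.63 MΩ, R_upper = (1−x)·R_p = 33.47 MΩ.
Lower segment in parallel with the load: 17.63 ‖ 174 = 16.01 MΩ.
Then V_out = V_supply · 16.01/(33.47 + 16.01) = 2.333 V.

V_out ≈ 2.33 V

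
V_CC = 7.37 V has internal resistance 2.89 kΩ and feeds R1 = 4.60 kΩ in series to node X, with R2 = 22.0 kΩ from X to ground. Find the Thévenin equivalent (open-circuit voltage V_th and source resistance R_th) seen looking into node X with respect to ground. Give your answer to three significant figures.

V_th ≈ 5.50 V, R_th ≈ 5.59 kΩ

R1' = 2.89 + 4.60 = 7.490 kΩ (source resistance + R1).
With X open, the divider is unloaded: V_th = 7.37 × 22.0/29.49 = 5.498 V.
Looking into X with the source shorted: R_th = R1'·R2/(R1'+R2) = 7.490 × 22.0/29.49 = 5.588 kΩ.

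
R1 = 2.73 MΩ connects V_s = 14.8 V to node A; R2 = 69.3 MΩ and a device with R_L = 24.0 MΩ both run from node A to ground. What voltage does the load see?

V_out ≈ 12.8 V

First combine the lower leg with the load: R2 ‖ R_L = 17.83 MΩ.
Then V_out = V_s · R2'/(R1 + R2') = 14.8 × 17.83/20.56 = 12.83 V.
(Unloaded it would be 14.2 V; the load pulls it down.)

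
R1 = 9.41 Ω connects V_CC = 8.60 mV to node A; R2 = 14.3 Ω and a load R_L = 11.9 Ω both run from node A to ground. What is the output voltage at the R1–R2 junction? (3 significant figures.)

First combine the lower leg with the load: R2 ‖ R_L = 6.495 Ω.
Voltage divider with the loaded lower leg: V_out = 8.60 × 6.495/(9.41 + 6.495) = 8.60 × 0.4084 = 3.512 mV.
(Unloaded it would be 5.19 mV; the load pulls it down.)

V_out ≈ 3.51 mV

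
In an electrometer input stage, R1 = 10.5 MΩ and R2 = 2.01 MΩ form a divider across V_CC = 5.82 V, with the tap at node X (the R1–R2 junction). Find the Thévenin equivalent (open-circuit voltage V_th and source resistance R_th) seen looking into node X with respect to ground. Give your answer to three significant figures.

V_th ≈ 0.935 V, R_th ≈ 1.69 MΩ

Open-circuit (no load on X): V_th = V_CC · R2/(R1 + R2) = 5.82 × 2.01/(10.50 + 2.01) = 0.9351 V.
Zeroing V_CC shorts the top of R1 to ground, so R_th = R1 ‖ R2 = 1.687 MΩ.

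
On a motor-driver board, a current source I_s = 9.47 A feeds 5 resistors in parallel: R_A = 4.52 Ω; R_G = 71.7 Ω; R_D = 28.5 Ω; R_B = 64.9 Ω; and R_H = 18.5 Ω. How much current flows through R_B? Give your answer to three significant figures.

I ≈ 0.430 A

Conductances: ΣG = 1/4.52 + 1/71.7 + 1/28.5 + 1/64.9 + 1/18.5 = 0.3397 (1/Ω).
By the current-divider rule, I = I_s · G_k/ΣG = 9.47 × 0.04535 = 0.4295 A.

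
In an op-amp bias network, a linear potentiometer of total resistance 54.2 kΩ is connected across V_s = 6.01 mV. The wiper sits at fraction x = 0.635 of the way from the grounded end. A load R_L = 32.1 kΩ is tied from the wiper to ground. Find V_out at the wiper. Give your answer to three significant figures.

Split the track: R_lower = x·R_p = 34.42 kΩ, R_upper = (1−x)·R_p = 19.78 kΩ.
Lower segment in parallel with the load: 34.42 ‖ 32.1 = 16.61 kΩ.
Then V_out = V_s · 16.61/(19.78 + 16.61) = 2.743 mV.
(Unloaded: V_out = x·V_s = 3.82 mV.)

V_out ≈ 2.74 mV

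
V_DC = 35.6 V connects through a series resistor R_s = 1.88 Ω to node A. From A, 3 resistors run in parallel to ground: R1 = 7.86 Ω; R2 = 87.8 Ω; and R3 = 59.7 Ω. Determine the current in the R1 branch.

Equivalent of the parallel group: R_p = 6.436 Ω.
V_A = 35.6 × 6.436/8.316 = 27.55 V.
Branch current I = V_A/R1 = 27.55/7.86 = 3.505 A.

I ≈ 3.51 A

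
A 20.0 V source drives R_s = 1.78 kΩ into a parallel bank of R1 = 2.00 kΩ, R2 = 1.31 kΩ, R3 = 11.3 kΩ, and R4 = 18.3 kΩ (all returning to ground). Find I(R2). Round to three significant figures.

I ≈ 4.36 mA

Combine the parallel branches: R_p = (1/2.00 + 1/1.31 + 1/11.3 + 1/18.3)⁻¹ = 0.7110 kΩ.
V_A = 20.0 × 0.7110/2.491 = 5.708 V.
I(R2) = V_A / R2 = 5.708/1.31 = 4.358 mA.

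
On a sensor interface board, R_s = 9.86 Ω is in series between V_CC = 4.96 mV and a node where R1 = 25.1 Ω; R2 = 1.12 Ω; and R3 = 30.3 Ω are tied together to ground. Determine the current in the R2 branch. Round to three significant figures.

I ≈ 0.421 mA

Combine the parallel branches: R_p = (1/25.1 + 1/1.12 + 1/30.3)⁻¹ = 1.036 Ω.
Node voltage V_A = V_CC · R_p/(R_s + R_p) = 4.96 × 0.09504 = 0.4714 mV.
I(R2) = V_A / R2 = 0.4714/1.12 = 0.4209 mA.
(Check via current divider: I_total = 0.4552 mA; share G_k/ΣG = 0.9246 → same result.)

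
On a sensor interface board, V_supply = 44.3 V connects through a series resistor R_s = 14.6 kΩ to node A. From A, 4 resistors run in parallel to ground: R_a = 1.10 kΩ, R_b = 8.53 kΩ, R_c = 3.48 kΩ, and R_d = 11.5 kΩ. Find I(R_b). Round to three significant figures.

Combine the parallel branches: R_p = (1/1.10 + 1/8.53 + 1/3.48 + 1/11.5)⁻¹ = 0.7140 kΩ.
Node voltage V_A = V_supply · R_p/(R_s + R_p) = 44.3 × 0.04662 = 2.065 V.
Branch current I = V_A/R_b = 2.065/8.53 = 0.2421 mA.

I ≈ 0.242 mA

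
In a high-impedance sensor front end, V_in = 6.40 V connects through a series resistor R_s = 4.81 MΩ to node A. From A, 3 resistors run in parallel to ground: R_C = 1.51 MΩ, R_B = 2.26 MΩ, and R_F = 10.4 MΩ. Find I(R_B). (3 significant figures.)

I ≈ 0.418 µA

Combine the parallel branches: R_p = (1/1.51 + 1/2.26 + 1/10.4)⁻¹ = 0.8327 MΩ.
V_A = 6.40 × 0.8327/5.643 = 0.9445 V.
Branch current I = V_A/R_B = 0.9445/2.26 = 0.4179 µA.
(Check via current divider: I_total = 1.134 µA; share G_k/ΣG = 0.3685 → same result.)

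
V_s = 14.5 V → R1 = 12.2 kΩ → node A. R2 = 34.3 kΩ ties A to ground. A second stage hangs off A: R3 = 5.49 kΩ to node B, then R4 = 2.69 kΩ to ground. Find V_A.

Looking into the second stage from A: R3 + R4 = 8.180 kΩ appears in parallel with R2.
Effective lower resistance at A: R2 ‖ 8.180 = 6.605 kΩ.
V_A = 14.5 × 6.605/(12.2 + 6.605) = 5.093 V.

V_A ≈ 5.09 V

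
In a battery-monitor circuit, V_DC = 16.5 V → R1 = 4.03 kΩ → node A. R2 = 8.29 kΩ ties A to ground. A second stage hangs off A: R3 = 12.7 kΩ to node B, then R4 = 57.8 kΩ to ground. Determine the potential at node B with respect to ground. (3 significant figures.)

V_B ≈ 8.77 V

Node A sees R2 in parallel with the series input of stage 2, R3 + R4 = 70.50 kΩ.
Effective lower resistance at A: R2 ‖ 70.50 = 7.418 kΩ.
So V_A = 16.5 × 0.6480 = 10.69 V.
Stage 2 is unloaded, so V_B = V_A · R4/(R3+R4) = 10.69 × 57.8/70.50 = 8.765 V.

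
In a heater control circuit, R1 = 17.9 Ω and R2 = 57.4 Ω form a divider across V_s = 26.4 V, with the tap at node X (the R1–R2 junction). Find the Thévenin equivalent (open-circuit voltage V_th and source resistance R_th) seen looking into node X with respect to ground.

V_th is the unloaded tap voltage: V_s · R2/(R1+R2) = 26.4 × 0.7623 = 20.12 V.
Zeroing V_s shorts the top of R1 to ground, so R_th = R1 ‖ R2 = 13.64 Ω.

V_th ≈ 20.1 V, R_th ≈ 13.6 Ω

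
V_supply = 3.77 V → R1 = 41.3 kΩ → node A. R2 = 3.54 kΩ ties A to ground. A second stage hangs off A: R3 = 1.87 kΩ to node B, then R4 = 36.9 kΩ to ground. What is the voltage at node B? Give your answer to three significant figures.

V_B ≈ 0.261 V

The second stage (R3 + R4 = 38.77 kΩ) loads node A in parallel with R2.
Effective lower resistance at A: R2 ‖ 38.77 = 3.244 kΩ.
V_A = 3.77 × 3.244/(41.3 + 3.244) = 0.2745 V.
V_B = V_A × 0.9518 = 0.2613 V.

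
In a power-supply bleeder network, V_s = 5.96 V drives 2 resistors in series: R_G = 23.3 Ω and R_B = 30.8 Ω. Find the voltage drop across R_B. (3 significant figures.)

V ≈ 3.39 V

ΣR = 23.3 + 30.8 = 54.10 Ω.
Voltage divider: V = V_s · (30.80 / 54.10) = 5.96 × 0.5693 = 3.393 V.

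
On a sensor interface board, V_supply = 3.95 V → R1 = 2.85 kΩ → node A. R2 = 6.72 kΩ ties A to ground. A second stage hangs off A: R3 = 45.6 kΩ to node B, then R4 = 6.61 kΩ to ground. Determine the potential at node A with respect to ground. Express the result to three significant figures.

Looking into the second stage from A: R3 + R4 = 52.21 kΩ appears in parallel with R2.
R2 ‖ (R3+R4) = 5.954 kΩ.
V_A = 3.95 × 5.954/(2.85 + 5.954) = 2.671 V.

V_A ≈ 2.67 V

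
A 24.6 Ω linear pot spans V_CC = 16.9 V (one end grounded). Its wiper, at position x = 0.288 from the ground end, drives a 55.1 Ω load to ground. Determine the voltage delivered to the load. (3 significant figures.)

V_out ≈ 4.46 V

Lower segment x·R_p = 7.085 Ω; upper segment (1−x)·R_p = 17.52 Ω.
(x·R_p) ‖ R_L = 6.278 Ω.
Then V_out = V_CC · 6.278/(17.52 + 6.278) = 4.459 V.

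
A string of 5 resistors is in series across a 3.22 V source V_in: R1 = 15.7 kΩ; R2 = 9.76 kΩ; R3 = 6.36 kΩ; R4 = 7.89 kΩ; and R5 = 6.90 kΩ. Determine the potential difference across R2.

Series total: ΣR = 15.7 + 9.76 + 6.36 + 7.89 + 6.90 = 46.61 kΩ.
By the voltage-divider rule, V = 3.22 × 9.760/46.61 = 0.6743 V.

V ≈ 0.674 V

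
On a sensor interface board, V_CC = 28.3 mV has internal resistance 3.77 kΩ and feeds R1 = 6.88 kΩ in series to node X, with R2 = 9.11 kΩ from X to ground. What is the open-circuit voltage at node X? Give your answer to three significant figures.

V_th ≈ 13.0 mV

R1' = 3.77 + 6.88 = 10.65 kΩ (source resistance + R1).
V_th is the unloaded tap voltage: V_CC · R2/(R1'+R2) = 28.3 × 0.4610 = 13.05 mV.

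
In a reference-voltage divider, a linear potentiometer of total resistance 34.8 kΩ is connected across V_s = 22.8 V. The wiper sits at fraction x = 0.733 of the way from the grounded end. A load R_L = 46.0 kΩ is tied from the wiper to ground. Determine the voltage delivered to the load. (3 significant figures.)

V_out ≈ 14.6 V

Split the track: R_lower = x·R_p = 25.51 kΩ, R_upper = (1−x)·R_p = 9.292 kΩ.
Lower segment in parallel with the load: 25.51 ‖ 46.0 = 16.41 kΩ.
Then V_out = V_s · 16.41/(9.292 + 16.41) = 14.56 V.
(Unloaded: V_out = x·V_s = 16.7 V.)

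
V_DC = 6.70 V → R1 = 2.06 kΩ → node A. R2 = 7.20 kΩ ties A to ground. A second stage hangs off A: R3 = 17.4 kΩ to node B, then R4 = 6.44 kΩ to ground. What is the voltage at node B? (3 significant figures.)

The second stage (R3 + R4 = 23.84 kΩ) loads node A in parallel with R2.
Effective lower resistance at A: R2 ‖ 23.84 = 5.530 kΩ.
So V_A = 6.70 × 0.7286 = 4.882 V.
Stage 2 is unloaded, so V_B = V_A · R4/(R3+R4) = 4.882 × 6.44/23.84 = 1.319 V.

V_B ≈ 1.32 V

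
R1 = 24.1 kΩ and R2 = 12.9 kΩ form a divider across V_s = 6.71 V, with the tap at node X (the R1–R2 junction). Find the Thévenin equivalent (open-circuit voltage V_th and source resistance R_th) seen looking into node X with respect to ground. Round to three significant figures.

V_th is the unloaded tap voltage: V_s · R2/(R1+R2) = 6.71 × 0.3486 = 2.339 V.
With V_s suppressed (replaced by a short), R_th = R1 ‖ R2 = (24.10 × 12.9)/(24.10 + 12.9) = 8.402 kΩ.

V_th ≈ 2.34 V, R_th ≈ 8.40 kΩ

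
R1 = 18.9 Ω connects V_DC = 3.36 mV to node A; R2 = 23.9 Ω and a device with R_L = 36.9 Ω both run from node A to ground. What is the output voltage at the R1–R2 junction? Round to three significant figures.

The load sits in parallel with R2, giving an effective lower resistance R2' = R2·R_L/(R2+R_L) = 14.51 Ω.
Then V_out = V_DC · R2'/(R1 + R2') = 3.36 × 14.51/33.41 = 1.459 mV.
(Unloaded it would be 1.88 mV; the load pulls it down.)

V_out ≈ 1.46 mV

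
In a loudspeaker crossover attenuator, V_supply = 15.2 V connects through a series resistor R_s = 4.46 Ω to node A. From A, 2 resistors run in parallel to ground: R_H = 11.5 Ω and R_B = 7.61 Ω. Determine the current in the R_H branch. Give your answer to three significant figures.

Equivalent of the parallel group: R_p = 4.580 Ω.
Node voltage V_A = V_supply · R_p/(R_s + R_p) = 15.2 × 0.5066 = 7.701 V.
I(R_H) = V_A / R_H = 7.701/11.5 = 0.6696 A.

I ≈ 0.670 A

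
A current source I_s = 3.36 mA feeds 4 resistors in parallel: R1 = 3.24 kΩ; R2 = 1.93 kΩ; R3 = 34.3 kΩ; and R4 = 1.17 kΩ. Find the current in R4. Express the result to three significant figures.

Conductances: ΣG = 1/3.24 + 1/1.93 + 1/34.3 + 1/1.17 = 1.711 (1/kΩ).
By the current-divider rule, I = I_s · G_k/ΣG = 3.36 × 0.4996 = 1.679 mA.

I ≈ 1.68 mA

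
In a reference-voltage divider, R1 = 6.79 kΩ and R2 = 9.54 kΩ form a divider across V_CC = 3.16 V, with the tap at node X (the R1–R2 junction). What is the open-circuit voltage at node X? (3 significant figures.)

With X open, the divider is unloaded: V_th = 3.16 × 9.54/16.33 = 1.846 V.

V_th ≈ 1.85 V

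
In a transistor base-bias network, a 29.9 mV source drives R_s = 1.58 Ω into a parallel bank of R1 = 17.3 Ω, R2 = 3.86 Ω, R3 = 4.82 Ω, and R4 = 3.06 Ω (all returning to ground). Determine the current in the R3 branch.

Parallel bank: R_p = 1/(1/17.3 + 1/3.86 + 1/4.82 + 1/3.06) = 1.175 Ω.
V_A = 29.9 × 1.175/2.755 = 12.75 mV.
Branch current I = V_A/R3 = 12.75/4.82 = 2.646 mA.
(Equivalently: I_total = 10.85 mA, then current-divider fraction G_k/ΣG = 0.2438.)

I ≈ 2.65 mA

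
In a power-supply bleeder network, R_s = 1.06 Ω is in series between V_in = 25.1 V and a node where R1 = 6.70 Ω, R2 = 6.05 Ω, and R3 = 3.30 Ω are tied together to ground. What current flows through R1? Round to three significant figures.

Equivalent of the parallel group: R_p = 1.619 Ω.
V_A = 25.1 × 1.619/2.679 = 15.17 V.
Branch current I = V_A/R1 = 15.17/6.70 = 2.264 A.
(Check via current divider: I_total = 9.368 A; share G_k/ΣG = 0.2417 → same result.)

I ≈ 2.26 A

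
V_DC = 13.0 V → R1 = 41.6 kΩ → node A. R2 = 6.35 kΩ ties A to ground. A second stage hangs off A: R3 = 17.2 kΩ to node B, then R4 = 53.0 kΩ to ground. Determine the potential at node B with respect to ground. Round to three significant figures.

V_B ≈ 1.21 V

The second stage (R3 + R4 = 70.20 kΩ) loads node A in parallel with R2.
R2 ‖ (R3+R4) = 5.823 kΩ.
V_A = 13.0 × 5.823/(41.6 + 5.823) = 1.596 V.
V_B = V_A × 0.7550 = 1.205 V.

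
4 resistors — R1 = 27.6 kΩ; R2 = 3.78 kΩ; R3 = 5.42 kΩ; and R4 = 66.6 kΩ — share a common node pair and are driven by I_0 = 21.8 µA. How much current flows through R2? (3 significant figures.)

I ≈ 11.5 µA

ΣG = 1/27.6 + 1/3.78 + 1/5.42 + 1/66.6 = 0.5003.
Current divider: I(R2) = I_0 · G_k/ΣG = 21.8 × (0.2646/0.5003) = 21.8 × 0.5288 = 11.53 µA.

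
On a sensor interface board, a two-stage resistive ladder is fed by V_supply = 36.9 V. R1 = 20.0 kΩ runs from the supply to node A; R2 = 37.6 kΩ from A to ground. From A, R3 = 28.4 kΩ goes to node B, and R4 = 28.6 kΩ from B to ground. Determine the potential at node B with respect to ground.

Looking into the second stage from A: R3 + R4 = 57.00 kΩ appears in parallel with R2.
R2 ‖ (R3+R4) = 22.66 kΩ.
First divider: V_A = V_supply · 22.66/(20.0 + 22.66) = 19.60 V.
Stage 2 is unloaded, so V_B = V_A · R4/(R3+R4) = 19.60 × 28.6/57.00 = 9.834 V.

V_B ≈ 9.83 V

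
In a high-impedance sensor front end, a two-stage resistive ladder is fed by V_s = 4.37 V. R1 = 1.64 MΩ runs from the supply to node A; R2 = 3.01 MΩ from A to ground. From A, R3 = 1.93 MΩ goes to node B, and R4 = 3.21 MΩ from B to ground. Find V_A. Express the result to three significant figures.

V_A ≈ 2.34 V

Node A sees R2 in parallel with the series input of stage 2, R3 + R4 = 5.140 MΩ.
Effective lower resistance at A: R2 ‖ 5.140 = 1.898 MΩ.
V_A = 4.37 × 1.898/(1.64 + 1.898) = 2.345 V.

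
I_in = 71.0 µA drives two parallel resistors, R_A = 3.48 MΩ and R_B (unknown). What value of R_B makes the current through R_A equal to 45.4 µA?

The fraction through R_A equals R_B/(R_A+R_B).
With f = 0.6394, R_B = R_A · f/(1−f) = 3.48 × 1.773 = 6.172 MΩ.

R_B ≈ 6.17 MΩ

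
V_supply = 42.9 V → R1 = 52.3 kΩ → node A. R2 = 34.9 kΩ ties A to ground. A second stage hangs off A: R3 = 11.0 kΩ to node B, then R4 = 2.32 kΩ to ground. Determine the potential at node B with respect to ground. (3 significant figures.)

V_B ≈ 1.16 V

The second stage (R3 + R4 = 13.32 kΩ) loads node A in parallel with R2.
Effective lower resistance at A: R2 ‖ 13.32 = 9.641 kΩ.
So V_A = 42.9 × 0.1556 = 6.677 V.
Then the unloaded second divider: V_B = V_A × R4/(R3+R4) = 6.677 × 0.1742 = 1.163 V.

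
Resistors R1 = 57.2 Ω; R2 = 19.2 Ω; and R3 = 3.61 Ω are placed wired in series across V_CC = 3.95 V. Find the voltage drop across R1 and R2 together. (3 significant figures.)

Series total: ΣR = 57.2 + 19.2 + 3.61 = 80.01 Ω.
R_{R1..R2} = 57.2 + 19.2 = 76.40 Ω.
V = V_CC · R/ΣR = 3.95 × 0.9549 = 3.772 V.

V ≈ 3.77 V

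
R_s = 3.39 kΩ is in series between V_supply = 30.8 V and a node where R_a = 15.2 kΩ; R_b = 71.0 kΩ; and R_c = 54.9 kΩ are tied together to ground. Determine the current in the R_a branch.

Parallel bank: R_p = 1/(1/15.2 + 1/71.0 + 1/54.9) = 10.19 kΩ.
V_A by voltage divider: V_A = 30.8 × 10.19/(3.39 + 10.19) = 23.11 V.
Branch current I = V_A/R_a = 23.11/15.2 = 1.521 mA.

I ≈ 1.52 mA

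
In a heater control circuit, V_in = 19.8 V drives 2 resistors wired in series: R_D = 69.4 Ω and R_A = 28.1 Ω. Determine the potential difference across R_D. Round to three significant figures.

V ≈ 14.1 V

ΣR = 69.4 + 28.1 = 97.50 Ω.
By the voltage-divider rule, V = 19.8 × 69.40/97.50 = 14.09 V.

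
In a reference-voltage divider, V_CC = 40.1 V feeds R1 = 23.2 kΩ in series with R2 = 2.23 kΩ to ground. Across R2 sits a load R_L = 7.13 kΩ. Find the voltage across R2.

V_out ≈ 2.74 V

R2 ‖ R_L = (2.23 × 7.13)/(2.23 + 7.13) = 1.699 kΩ.
Voltage divider with the loaded lower leg: V_out = 40.1 × 1.699/(23.2 + 1.699) = 40.1 × 0.06822 = 2.736 V.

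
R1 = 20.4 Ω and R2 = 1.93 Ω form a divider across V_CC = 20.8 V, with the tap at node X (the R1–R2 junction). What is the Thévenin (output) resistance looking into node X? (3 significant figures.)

R_th ≈ 1.76 Ω

Zeroing V_CC shorts the top of R1 to ground, so R_th = R1 ‖ R2 = 1.763 Ω.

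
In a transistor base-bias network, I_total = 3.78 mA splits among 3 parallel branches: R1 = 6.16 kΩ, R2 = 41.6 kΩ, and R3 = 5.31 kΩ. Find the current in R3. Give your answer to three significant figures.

I ≈ 1.90 mA

Conductances: ΣG = 1/6.16 + 1/41.6 + 1/5.31 = 0.3747 (1/kΩ).
R3 takes the fraction G_k/ΣG = 0.1883/0.3747 = 0.5026, so I = 3.78 × 0.5026 = 1.900 mA.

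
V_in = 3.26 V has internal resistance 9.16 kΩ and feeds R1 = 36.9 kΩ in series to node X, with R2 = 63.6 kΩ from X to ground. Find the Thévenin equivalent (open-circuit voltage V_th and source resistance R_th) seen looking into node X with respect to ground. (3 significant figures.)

R1' = 9.16 + 36.9 = 46.06 kΩ (source resistance + R1).
V_th is the unloaded tap voltage: V_in · R2/(R1'+R2) = 3.26 × 0.5800 = 1.891 V.
With V_in suppressed (replaced by a short), R_th = R1' ‖ R2 = (46.06 × 63.6)/(46.06 + 63.6) = 26.71 kΩ.

V_th ≈ 1.89 V, R_th ≈ 26.7 kΩ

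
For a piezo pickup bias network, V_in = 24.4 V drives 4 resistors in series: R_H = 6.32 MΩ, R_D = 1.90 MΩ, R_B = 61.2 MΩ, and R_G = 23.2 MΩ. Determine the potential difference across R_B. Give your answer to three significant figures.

V ≈ 16.1 V

Series total: ΣR = 6.32 + 1.90 + 61.2 + 23.2 = 92.62 MΩ.
By the voltage-divider rule, V = 24.4 × 61.20/92.62 = 16.12 V.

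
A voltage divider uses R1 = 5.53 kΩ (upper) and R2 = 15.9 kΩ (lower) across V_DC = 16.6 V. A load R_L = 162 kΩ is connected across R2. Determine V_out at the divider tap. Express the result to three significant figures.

First combine the lower leg with the load: R2 ‖ R_L = 14.48 kΩ.
Voltage divider with the loaded lower leg: V_out = 16.6 × 14.48/(5.53 + 14.48) = 16.6 × 0.7236 = 12.01 V.
(Unloaded it would be 12.3 V; the load pulls it down.)

V_out ≈ 12.0 V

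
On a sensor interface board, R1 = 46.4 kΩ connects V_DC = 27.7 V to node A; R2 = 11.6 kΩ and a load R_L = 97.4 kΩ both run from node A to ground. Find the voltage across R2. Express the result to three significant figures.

V_out ≈ 5.06 V

First combine the lower leg with the load: R2 ‖ R_L = 10.37 kΩ.
Voltage divider with the loaded lower leg: V_out = 27.7 × 10.37/(46.4 + 10.37) = 27.7 × 0.1826 = 5.058 V.
(Unloaded it would be 5.54 V; the load pulls it down.)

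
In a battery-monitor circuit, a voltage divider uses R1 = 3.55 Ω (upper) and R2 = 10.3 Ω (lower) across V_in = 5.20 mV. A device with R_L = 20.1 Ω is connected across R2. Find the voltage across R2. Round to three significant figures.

The load sits in parallel with R2, giving an effective lower resistance R2' = R2·R_L/(R2+R_L) = 6.810 Ω.
Now apply the divider: V_out = 5.20 × 0.6573 = 3.418 mV.

V_out ≈ 3.42 mV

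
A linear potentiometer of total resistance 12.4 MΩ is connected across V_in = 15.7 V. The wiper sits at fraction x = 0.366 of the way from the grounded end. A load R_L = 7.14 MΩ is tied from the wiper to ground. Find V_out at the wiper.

The pot divides into 7.862 MΩ above the wiper and 4.538 MΩ below.
(x·R_p) ‖ R_L = 2.775 MΩ.
V_out = 15.7 × 2.775/(7.862 + 2.775) = 4.096 V.

V_out ≈ 4.10 V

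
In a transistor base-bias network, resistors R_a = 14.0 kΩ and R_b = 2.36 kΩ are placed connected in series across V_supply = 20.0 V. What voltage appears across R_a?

V ≈ 17.1 V

Series total: ΣR = 14.0 + 2.36 = 16.36 kΩ.
By the voltage-divider rule, V = 20.0 × 14.00/16.36 = 17.11 V.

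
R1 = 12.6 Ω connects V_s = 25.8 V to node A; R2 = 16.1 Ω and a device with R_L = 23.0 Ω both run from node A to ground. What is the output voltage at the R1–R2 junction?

V_out ≈ 11.1 V

First combine the lower leg with the load: R2 ‖ R_L = 9.471 Ω.
Then V_out = V_s · R2'/(R1 + R2') = 25.8 × 9.471/22.07 = 11.07 V.
(Unloaded it would be 14.5 V; the load pulls it down.)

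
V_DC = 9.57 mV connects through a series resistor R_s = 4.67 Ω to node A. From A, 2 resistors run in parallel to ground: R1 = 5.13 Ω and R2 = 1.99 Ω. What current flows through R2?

I ≈ 1.13 mA

Combine the parallel branches: R_p = (1/5.13 + 1/1.99)⁻¹ = 1.434 Ω.
V_A by voltage divider: V_A = 9.57 × 1.434/(4.67 + 1.434) = 2.248 mV.
Branch current I = V_A/R2 = 2.248/1.99 = 1.130 mA.
(Equivalently: I_total = 1.568 mA, then current-divider fraction G_k/ΣG = 0.7205.)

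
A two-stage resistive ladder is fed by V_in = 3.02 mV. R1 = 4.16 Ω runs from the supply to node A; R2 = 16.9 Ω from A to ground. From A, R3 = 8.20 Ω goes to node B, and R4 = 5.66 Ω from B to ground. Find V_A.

V_A ≈ 1.95 mV

Node A sees R2 in parallel with the series input of stage 2, R3 + R4 = 13.86 Ω.
Effective lower resistance at A: R2 ‖ 13.86 = 7.615 Ω.
First divider: V_A = V_in · 7.615/(4.16 + 7.615) = 1.953 mV.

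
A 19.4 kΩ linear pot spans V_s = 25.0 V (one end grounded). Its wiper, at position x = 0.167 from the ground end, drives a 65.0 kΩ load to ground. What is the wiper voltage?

V_out ≈ 4.01 V

Split the track: R_lower = x·R_p = 3.240 kΩ, R_upper = (1−x)·R_p = 16.16 kΩ.
(x·R_p) ‖ R_L = 3.086 kΩ.
Loaded-divider output: V_out = 25.0 × 0.1603 = 4.009 V.
(Unloaded: V_out = x·V_s = 4.17 V.)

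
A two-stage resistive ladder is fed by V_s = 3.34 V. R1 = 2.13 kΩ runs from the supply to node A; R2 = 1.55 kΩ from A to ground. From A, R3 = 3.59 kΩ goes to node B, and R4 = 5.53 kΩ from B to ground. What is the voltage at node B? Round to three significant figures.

V_B ≈ 0.777 V

Node A sees R2 in parallel with the series input of stage 2, R3 + R4 = 9.120 kΩ.
R2 ‖ (R3+R4) = 1.325 kΩ.
First divider: V_A = V_s · 1.325/(2.13 + 1.325) = 1.281 V.
V_B = V_A × 0.6064 = 0.7766 V.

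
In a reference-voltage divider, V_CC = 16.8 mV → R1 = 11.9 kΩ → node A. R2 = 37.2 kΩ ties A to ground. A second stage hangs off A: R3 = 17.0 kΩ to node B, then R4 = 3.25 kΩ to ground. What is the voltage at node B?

V_B ≈ 1.41 mV

Looking into the second stage from A: R3 + R4 = 20.25 kΩ appears in parallel with R2.
R2 ‖ (R3+R4) = 13.11 kΩ.
So V_A = 16.8 × 0.5242 = 8.807 mV.
V_B = V_A × 0.1605 = 1.413 mV.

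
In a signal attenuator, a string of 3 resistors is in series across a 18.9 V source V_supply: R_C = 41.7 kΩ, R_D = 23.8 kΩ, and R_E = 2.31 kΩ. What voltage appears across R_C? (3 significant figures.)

Total series resistance ΣR = 41.7 + 23.8 + 2.31 = 67.81 kΩ.
Voltage divider: V = V_supply · (41.70 / 67.81) = 18.9 × 0.6150 = 11.62 V.

V ≈ 11.6 V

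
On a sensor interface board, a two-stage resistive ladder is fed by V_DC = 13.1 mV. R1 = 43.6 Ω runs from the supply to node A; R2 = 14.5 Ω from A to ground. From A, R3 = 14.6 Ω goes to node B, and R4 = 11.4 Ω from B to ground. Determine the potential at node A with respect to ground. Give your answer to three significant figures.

V_A ≈ 2.30 mV

Looking into the second stage from A: R3 + R4 = 26.00 Ω appears in parallel with R2.
R2 ‖ (R3+R4) = 9.309 Ω.
V_A = 13.1 × 9.309/(43.6 + 9.309) = 2.305 mV.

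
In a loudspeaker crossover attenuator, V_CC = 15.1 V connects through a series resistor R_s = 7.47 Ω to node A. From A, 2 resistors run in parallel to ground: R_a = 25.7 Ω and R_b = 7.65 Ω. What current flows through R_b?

Parallel bank: R_p = 1/(1/25.7 + 1/7.65) = 5.895 Ω.
V_A = 15.1 × 5.895/13.37 = 6.660 V.
I(R_b) = V_A / R_b = 6.660/7.65 = 0.8706 A.

I ≈ 0.871 A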